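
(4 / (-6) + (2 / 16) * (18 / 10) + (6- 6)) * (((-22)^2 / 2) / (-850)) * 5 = 0.63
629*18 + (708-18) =12012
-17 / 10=-1.70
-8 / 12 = -0.67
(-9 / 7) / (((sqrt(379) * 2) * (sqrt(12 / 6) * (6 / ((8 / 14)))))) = -3 * sqrt(758) / 37142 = -0.00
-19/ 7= -2.71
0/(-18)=0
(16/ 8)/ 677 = 2/ 677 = 0.00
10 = 10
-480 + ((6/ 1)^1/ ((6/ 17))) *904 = 14888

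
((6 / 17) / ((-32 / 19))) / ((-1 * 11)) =57 / 2992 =0.02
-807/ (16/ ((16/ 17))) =-807/ 17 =-47.47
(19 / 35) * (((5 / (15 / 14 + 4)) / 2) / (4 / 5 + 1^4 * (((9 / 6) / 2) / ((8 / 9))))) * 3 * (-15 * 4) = -547200 / 18673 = -29.30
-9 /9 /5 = -1 /5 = -0.20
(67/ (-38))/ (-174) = 67/ 6612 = 0.01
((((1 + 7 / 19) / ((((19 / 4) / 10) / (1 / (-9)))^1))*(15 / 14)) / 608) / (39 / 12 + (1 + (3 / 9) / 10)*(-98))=1625 / 282364453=0.00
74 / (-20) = -37 / 10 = -3.70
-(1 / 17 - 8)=135 / 17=7.94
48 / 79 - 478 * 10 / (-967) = 424036 / 76393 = 5.55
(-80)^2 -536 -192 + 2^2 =5676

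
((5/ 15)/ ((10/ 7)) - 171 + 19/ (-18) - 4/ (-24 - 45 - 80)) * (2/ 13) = -2303776/ 87165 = -26.43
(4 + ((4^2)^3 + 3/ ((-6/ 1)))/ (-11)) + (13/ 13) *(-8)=-8279/ 22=-376.32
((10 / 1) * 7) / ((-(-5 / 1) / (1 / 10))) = 7 / 5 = 1.40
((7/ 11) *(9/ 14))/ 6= 0.07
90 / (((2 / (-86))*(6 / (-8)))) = 5160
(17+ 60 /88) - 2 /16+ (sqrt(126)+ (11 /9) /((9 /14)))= 3 * sqrt(14)+ 138697 /7128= 30.68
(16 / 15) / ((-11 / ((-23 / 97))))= 368 / 16005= 0.02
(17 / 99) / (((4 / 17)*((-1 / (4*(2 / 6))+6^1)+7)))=289 / 4851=0.06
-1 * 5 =-5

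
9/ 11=0.82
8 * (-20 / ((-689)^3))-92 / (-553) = 30091703228 / 180876771257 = 0.17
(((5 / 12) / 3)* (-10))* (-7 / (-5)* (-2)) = 35 / 9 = 3.89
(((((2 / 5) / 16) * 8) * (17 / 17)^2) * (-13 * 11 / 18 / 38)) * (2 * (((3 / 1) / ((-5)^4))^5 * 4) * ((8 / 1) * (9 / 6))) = -92664 / 9059906005859375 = -0.00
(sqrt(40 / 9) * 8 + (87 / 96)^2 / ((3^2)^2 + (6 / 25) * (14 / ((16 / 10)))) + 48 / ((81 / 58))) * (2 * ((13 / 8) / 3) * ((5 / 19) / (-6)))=-8557283605 / 5238411264 -130 * sqrt(10) / 513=-2.43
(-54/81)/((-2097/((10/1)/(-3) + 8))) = 28/18873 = 0.00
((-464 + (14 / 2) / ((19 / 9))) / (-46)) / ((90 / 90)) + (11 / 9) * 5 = 126847 / 7866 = 16.13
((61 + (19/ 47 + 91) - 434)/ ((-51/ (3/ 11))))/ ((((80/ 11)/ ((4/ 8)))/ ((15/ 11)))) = 39705/ 281248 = 0.14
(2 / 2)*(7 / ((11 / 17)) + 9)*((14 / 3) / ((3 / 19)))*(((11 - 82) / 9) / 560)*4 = -147041 / 4455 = -33.01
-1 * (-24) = 24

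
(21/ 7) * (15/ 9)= 5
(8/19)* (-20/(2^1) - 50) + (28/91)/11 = -68564/2717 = -25.24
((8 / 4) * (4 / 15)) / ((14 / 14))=8 / 15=0.53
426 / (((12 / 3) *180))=71 / 120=0.59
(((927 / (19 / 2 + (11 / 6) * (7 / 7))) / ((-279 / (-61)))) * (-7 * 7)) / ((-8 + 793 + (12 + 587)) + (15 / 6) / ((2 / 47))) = -1847202 / 3041317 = -0.61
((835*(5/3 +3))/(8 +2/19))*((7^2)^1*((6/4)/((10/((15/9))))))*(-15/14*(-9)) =4997475/88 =56789.49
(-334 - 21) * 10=-3550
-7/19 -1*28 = -539/19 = -28.37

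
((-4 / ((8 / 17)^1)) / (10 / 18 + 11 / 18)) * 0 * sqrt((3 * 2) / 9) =0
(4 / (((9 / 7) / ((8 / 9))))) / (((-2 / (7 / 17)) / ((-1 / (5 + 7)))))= 196 / 4131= 0.05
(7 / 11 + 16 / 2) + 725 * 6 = 4358.64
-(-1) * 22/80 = 11/40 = 0.28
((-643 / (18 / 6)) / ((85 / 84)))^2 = 324144016 / 7225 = 44864.22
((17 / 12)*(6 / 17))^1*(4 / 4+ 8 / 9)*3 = 2.83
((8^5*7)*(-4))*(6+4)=-9175040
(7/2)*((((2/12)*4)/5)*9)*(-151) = -3171/5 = -634.20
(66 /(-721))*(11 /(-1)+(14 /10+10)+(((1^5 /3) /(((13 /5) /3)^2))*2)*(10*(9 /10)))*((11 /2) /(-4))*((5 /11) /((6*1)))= 9746 /121849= 0.08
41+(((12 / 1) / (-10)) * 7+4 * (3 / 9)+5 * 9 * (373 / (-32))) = -490.60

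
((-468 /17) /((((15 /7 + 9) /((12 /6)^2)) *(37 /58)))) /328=-1218 /25789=-0.05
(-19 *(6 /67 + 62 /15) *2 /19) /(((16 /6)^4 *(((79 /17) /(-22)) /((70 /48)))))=12499641 /10840064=1.15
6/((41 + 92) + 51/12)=8/183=0.04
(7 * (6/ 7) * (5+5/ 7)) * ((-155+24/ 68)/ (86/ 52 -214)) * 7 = 16404960/ 93857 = 174.79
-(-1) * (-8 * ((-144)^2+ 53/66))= -5474516/33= -165894.42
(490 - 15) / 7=475 / 7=67.86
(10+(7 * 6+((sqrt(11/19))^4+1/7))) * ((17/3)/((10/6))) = 178.43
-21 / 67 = -0.31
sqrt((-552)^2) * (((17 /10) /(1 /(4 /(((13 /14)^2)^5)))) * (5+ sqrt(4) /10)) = 10857462729179136 /265112484325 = 40954.17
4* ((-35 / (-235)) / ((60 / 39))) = 91 / 235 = 0.39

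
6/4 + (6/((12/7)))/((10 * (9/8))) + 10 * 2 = 1963/90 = 21.81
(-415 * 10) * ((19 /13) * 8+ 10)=-1170300 /13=-90023.08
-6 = -6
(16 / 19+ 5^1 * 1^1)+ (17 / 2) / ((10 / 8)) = 12.64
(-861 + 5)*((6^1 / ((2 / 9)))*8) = -184896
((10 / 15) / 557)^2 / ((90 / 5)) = 2 / 25130169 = 0.00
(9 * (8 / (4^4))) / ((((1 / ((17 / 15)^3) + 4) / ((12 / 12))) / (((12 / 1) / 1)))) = 132651 / 184216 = 0.72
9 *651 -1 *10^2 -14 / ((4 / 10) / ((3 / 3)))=5724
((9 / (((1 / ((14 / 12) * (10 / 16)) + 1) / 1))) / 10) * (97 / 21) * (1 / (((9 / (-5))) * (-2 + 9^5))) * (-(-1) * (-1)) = 485 / 29405406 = 0.00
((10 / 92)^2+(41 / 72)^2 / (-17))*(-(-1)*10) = -1692245 / 23309856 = -0.07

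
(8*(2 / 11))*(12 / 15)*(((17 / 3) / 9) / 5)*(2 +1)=1088 / 2475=0.44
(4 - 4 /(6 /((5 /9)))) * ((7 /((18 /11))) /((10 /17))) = 64141 /2430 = 26.40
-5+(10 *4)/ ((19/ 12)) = 385/ 19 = 20.26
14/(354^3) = 0.00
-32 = -32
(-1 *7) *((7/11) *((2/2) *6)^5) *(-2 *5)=3810240/11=346385.45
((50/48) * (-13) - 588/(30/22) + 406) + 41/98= -225341/5880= -38.32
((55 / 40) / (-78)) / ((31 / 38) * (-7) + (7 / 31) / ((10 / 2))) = 32395 / 10411128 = 0.00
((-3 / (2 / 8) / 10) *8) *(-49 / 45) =784 / 75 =10.45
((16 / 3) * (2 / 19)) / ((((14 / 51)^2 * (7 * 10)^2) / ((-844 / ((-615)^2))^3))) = -347500295552 / 20569096212872459765625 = -0.00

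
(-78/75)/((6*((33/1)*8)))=-13/19800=-0.00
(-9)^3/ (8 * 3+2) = -729/ 26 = -28.04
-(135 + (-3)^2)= -144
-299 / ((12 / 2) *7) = -299 / 42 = -7.12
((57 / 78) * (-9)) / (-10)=171 / 260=0.66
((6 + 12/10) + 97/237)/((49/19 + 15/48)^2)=833315072/915579585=0.91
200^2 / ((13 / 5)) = 200000 / 13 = 15384.62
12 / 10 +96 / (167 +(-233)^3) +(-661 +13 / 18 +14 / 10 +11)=-24539811727 / 37947510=-646.68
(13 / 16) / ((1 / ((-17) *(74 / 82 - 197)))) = 222105 / 82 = 2708.60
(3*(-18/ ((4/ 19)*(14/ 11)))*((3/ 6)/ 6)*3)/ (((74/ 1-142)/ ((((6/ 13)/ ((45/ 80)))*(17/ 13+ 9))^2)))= 180134592/ 3398759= 53.00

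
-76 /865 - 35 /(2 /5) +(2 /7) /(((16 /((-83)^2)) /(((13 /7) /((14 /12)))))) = 128452893 /1186780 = 108.24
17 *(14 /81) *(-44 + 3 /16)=-83419 /648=-128.73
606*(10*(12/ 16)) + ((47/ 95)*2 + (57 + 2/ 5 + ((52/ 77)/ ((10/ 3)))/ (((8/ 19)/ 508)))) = 35461827/ 7315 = 4847.82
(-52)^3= -140608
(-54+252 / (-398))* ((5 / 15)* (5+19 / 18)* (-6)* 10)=1316720 / 199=6616.68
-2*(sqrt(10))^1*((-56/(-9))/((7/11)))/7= -176*sqrt(10)/63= -8.83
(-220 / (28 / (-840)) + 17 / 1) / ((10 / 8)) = 26468 / 5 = 5293.60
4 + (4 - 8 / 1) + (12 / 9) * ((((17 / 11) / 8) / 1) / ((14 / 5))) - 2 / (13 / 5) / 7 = -215 / 12012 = -0.02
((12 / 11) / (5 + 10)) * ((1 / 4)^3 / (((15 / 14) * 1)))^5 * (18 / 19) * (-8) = -16807 / 46227456000000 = -0.00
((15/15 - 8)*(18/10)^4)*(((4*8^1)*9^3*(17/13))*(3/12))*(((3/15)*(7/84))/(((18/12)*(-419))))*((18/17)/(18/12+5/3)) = 4.97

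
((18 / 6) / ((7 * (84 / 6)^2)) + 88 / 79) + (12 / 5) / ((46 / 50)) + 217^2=117398583895 / 2492924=47092.72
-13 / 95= -0.14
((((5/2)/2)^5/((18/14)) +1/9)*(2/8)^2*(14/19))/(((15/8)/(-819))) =-4862221/97280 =-49.98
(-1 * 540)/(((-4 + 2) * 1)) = 270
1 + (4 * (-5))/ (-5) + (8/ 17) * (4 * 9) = 21.94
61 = 61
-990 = -990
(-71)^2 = 5041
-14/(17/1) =-0.82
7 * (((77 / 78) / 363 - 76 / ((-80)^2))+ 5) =71940029 / 2059200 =34.94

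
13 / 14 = 0.93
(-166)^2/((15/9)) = 82668/5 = 16533.60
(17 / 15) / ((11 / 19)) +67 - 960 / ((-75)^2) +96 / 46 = 2241386 / 31625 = 70.87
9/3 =3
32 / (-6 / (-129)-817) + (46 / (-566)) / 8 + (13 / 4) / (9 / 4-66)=-2034340633 / 20280674280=-0.10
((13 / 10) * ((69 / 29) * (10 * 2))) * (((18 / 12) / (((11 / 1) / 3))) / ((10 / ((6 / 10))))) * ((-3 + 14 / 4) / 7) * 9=0.98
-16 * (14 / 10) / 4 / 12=-7 / 15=-0.47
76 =76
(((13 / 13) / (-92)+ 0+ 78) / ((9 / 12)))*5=35875 / 69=519.93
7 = 7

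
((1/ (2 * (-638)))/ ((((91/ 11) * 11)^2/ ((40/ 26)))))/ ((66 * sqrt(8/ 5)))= -5 * sqrt(10)/ 9066105048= -0.00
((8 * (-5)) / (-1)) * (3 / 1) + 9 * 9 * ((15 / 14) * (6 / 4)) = 7005 / 28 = 250.18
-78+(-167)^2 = 27811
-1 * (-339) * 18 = 6102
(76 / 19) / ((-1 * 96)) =-0.04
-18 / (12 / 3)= -4.50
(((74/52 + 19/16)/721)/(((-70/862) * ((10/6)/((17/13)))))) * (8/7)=-11935683/298530050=-0.04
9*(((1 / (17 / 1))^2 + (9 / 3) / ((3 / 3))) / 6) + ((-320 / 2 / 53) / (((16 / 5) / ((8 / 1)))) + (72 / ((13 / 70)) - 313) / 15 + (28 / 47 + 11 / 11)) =495999044 / 140380305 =3.53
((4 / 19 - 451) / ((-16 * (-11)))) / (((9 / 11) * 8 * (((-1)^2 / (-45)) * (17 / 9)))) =385425 / 41344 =9.32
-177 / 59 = -3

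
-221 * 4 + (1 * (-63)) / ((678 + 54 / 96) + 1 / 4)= -9602132 / 10861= -884.09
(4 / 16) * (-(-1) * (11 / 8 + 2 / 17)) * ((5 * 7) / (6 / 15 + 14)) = 35525 / 39168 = 0.91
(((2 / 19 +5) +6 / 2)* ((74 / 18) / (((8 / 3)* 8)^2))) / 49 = 407 / 272384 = 0.00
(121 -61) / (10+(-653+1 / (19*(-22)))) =-5016 / 53755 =-0.09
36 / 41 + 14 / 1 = 610 / 41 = 14.88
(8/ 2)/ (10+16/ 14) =14/ 39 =0.36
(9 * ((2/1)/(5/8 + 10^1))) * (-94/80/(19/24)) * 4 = -10.06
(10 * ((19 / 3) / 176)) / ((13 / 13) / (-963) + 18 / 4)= 6099 / 76252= 0.08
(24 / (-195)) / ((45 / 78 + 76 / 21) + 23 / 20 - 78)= 672 / 396691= 0.00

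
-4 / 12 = -1 / 3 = -0.33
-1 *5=-5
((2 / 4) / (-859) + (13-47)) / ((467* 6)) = -19471 / 1604612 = -0.01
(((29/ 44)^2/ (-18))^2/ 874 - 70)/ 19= -74295957595439/ 20166045825024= -3.68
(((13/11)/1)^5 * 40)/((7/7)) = 14851720/161051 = 92.22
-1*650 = -650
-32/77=-0.42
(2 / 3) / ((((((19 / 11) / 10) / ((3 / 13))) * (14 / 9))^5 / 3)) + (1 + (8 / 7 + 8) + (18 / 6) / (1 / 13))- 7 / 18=13819906720140175901 / 278129766680993682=49.69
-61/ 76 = -0.80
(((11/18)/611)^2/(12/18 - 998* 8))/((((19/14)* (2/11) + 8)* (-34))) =9317/20847997008774000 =0.00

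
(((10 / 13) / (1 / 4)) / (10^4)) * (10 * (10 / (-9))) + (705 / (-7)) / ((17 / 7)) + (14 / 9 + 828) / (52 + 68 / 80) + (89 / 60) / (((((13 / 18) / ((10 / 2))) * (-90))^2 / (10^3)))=-17.00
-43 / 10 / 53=-43 / 530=-0.08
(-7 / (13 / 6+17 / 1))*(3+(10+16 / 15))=-2954 / 575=-5.14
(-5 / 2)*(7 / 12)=-35 / 24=-1.46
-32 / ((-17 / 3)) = 96 / 17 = 5.65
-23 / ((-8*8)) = 23 / 64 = 0.36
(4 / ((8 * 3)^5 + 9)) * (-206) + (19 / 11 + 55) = 4968673928 / 87588963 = 56.73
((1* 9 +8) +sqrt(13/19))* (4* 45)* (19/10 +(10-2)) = 1782* sqrt(247)/19 +30294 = 31768.02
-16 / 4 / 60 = -1 / 15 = -0.07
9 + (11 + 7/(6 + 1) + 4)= 25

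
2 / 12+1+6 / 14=67 / 42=1.60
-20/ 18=-10/ 9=-1.11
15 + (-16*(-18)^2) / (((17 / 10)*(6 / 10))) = -86145 / 17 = -5067.35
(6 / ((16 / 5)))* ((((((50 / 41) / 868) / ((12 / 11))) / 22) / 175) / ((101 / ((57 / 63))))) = 95 / 16908001152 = 0.00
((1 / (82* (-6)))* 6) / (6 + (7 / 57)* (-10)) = -0.00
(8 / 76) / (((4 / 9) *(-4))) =-9 / 152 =-0.06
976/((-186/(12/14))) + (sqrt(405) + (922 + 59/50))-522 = 9 * sqrt(5) + 4304003/10850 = 416.81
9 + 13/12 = 121/12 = 10.08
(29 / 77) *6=174 / 77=2.26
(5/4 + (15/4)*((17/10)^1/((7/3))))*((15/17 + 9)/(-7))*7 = -669/17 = -39.35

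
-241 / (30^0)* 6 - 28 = -1474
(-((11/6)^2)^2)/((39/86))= -629563/25272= -24.91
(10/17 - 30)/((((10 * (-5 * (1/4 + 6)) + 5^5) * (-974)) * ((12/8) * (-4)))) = -0.00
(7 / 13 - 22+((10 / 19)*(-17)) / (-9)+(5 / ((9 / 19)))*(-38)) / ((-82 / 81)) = 8434521 / 20254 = 416.44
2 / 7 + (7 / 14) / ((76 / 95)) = 51 / 56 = 0.91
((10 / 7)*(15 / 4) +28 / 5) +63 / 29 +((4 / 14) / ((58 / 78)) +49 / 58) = 14.36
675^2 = 455625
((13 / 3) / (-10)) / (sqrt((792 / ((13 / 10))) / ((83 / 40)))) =-13 * sqrt(23738) / 79200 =-0.03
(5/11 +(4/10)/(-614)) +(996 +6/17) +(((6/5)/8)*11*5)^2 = 4890646693/4592720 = 1064.87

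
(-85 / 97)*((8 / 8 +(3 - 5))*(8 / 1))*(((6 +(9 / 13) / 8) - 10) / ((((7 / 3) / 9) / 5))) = -4670325 / 8827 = -529.10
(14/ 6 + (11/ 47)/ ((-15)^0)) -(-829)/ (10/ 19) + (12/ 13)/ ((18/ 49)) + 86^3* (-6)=-23308158059/ 6110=-3814755.82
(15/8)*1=15/8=1.88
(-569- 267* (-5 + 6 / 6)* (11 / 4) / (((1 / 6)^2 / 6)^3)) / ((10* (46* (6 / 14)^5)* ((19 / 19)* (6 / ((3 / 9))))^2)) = 13735557.02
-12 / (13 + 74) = -4 / 29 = -0.14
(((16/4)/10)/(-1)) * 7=-14/5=-2.80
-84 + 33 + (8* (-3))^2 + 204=729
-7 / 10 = -0.70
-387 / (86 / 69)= -621 / 2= -310.50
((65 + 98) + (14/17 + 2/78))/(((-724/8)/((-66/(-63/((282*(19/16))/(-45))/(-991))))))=-528744153388/37800945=-13987.59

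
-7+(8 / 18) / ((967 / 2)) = -60913 / 8703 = -7.00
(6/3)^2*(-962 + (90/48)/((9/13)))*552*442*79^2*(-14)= 81800174183728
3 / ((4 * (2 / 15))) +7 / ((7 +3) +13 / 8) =4633 / 744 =6.23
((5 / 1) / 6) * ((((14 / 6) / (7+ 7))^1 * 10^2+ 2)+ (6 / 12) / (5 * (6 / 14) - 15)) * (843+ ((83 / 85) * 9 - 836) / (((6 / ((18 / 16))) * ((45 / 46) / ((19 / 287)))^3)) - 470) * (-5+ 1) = -21807168092748100819 / 941687093182500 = -23157.55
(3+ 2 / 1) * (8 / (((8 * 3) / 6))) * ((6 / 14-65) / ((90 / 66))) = -9944 / 21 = -473.52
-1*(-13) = 13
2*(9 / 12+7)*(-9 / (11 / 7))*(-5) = 9765 / 22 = 443.86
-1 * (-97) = 97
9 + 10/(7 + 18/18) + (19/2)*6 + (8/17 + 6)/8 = 68.06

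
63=63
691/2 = 345.50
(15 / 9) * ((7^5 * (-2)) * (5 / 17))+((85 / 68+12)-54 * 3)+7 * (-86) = -3514553 / 204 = -17228.20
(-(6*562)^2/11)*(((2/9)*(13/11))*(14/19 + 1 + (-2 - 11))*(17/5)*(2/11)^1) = 239000418176/126445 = 1890153.17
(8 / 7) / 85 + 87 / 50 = 10433 / 5950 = 1.75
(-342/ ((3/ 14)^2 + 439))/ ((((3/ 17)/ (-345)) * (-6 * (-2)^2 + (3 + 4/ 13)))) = -1703618280/ 23148257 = -73.60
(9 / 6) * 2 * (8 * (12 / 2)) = 144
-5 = -5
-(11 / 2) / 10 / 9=-11 / 180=-0.06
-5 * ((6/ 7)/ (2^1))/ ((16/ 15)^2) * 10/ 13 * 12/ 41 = -50625/ 119392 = -0.42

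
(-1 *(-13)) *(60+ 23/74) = 784.04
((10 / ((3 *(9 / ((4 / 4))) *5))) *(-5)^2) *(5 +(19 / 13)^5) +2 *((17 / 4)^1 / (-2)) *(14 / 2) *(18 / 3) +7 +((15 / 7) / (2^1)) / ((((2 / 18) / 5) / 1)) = -792788977 / 7797153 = -101.68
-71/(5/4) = -284/5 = -56.80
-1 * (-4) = 4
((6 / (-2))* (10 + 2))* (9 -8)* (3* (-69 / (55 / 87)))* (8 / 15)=1728864 / 275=6286.78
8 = 8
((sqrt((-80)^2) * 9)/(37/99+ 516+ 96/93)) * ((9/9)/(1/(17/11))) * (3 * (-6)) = -3615840/93407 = -38.71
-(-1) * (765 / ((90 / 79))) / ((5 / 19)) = 25517 / 10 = 2551.70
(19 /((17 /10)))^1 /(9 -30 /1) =-190 /357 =-0.53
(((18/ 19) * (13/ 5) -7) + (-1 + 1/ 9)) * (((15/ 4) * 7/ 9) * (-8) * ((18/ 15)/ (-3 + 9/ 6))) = -259784/ 2565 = -101.28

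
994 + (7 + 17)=1018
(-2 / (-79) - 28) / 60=-221 / 474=-0.47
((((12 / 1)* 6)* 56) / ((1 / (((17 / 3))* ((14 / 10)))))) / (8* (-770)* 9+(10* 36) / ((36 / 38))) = -39984 / 68825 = -0.58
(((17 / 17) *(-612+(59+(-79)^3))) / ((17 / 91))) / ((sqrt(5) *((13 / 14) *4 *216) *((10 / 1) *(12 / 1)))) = -3023251 *sqrt(5) / 550800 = -12.27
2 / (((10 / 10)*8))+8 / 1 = 33 / 4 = 8.25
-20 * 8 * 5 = -800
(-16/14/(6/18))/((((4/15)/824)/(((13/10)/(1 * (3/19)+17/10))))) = -18317520/2471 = -7413.00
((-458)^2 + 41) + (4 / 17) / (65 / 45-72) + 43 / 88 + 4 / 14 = 1395149631639 / 6649720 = 209805.77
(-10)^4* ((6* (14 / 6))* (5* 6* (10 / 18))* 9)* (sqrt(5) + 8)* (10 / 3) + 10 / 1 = 716524768.42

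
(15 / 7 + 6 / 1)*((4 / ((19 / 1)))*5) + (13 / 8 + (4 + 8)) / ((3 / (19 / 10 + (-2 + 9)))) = 82307 / 1680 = 48.99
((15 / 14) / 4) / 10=3 / 112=0.03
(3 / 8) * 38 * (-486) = -13851 / 2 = -6925.50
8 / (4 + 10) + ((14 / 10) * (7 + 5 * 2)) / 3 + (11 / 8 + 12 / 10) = 9307 / 840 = 11.08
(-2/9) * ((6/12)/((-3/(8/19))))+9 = 4625/513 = 9.02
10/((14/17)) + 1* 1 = 92/7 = 13.14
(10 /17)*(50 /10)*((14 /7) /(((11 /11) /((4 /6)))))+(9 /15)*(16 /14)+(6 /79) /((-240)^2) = 138601853 /30083200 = 4.61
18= 18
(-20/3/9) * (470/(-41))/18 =4700/9963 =0.47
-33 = -33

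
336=336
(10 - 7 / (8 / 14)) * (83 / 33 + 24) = -2625 / 44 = -59.66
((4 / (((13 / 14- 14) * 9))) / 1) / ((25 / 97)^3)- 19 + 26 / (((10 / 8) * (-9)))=-599537813 / 25734375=-23.30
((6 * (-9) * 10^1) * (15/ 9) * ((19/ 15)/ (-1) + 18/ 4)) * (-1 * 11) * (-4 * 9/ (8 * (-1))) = 144045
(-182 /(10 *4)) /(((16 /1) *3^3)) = -91 /8640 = -0.01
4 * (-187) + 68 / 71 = -53040 / 71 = -747.04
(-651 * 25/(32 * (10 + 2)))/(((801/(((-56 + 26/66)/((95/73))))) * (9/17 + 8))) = 494159995/1864266624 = 0.27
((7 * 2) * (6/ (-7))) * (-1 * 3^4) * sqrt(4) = 1944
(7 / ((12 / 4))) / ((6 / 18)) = 7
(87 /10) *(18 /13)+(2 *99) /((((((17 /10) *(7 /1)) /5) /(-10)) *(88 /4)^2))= 878697 /85085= 10.33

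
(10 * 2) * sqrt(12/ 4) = 20 * sqrt(3) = 34.64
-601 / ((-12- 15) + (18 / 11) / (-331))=2188241 / 98325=22.26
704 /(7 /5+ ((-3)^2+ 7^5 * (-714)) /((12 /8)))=-3520 /40000623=-0.00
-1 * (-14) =14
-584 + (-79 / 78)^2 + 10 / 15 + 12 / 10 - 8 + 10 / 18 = -5967917 / 10140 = -588.55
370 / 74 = 5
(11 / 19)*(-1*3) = -33 / 19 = -1.74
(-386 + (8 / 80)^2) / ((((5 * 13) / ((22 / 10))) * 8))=-424589 / 260000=-1.63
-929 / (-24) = 929 / 24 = 38.71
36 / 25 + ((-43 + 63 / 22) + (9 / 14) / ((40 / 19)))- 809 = -26099643 / 30800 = -847.39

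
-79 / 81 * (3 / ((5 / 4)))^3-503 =-193681 / 375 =-516.48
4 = 4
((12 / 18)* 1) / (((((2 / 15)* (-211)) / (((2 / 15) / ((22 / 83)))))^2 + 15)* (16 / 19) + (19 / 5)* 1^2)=1308910 / 5203820547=0.00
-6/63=-2/21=-0.10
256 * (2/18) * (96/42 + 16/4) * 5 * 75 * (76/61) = 107008000/1281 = 83534.74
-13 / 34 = -0.38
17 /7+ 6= 59 /7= 8.43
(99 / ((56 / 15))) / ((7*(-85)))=-297 / 6664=-0.04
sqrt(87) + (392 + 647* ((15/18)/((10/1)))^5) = sqrt(87) + 97542791/248832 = 401.33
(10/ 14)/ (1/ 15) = 75/ 7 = 10.71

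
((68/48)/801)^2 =289/92390544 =0.00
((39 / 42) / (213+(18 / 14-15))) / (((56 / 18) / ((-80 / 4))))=-13 / 434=-0.03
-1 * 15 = -15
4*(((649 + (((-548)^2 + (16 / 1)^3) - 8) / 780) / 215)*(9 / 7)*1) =2431836 / 97825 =24.86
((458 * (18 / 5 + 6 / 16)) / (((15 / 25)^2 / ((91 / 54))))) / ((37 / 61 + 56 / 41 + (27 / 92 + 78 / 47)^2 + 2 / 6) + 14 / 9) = 32278832920294870 / 29072937571101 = 1110.27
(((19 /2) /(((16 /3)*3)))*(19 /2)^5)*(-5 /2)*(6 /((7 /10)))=-3528441075 /3584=-984498.07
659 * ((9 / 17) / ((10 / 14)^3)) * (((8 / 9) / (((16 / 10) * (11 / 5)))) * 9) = 2034333 / 935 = 2175.76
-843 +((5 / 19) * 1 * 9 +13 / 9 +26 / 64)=-4589809 / 5472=-838.78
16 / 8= 2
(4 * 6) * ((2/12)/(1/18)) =72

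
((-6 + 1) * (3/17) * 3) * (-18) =810/17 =47.65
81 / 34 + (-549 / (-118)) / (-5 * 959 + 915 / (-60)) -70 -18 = -3304659841 / 38597446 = -85.62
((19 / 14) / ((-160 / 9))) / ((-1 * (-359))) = -171 / 804160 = -0.00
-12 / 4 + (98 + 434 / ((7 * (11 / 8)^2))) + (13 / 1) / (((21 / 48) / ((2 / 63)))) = 6869519 / 53361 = 128.74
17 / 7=2.43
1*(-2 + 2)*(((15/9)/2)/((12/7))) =0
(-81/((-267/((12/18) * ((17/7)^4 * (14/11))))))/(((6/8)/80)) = 320720640/335797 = 955.10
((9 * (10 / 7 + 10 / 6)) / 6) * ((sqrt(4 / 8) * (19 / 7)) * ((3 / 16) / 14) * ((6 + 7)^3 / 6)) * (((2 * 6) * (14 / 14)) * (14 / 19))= 428415 * sqrt(2) / 1568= 386.40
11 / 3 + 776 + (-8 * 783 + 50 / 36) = -98693 / 18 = -5482.94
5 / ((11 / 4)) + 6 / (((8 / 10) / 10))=845 / 11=76.82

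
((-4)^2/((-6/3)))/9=-8/9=-0.89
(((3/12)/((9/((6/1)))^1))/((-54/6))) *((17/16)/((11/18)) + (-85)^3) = 54042847/4752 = 11372.65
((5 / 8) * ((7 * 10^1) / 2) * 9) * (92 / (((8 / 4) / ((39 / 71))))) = 1412775 / 284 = 4974.56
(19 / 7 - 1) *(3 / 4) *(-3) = -27 / 7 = -3.86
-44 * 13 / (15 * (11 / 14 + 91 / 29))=-232232 / 23895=-9.72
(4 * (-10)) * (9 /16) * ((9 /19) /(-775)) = 81 /5890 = 0.01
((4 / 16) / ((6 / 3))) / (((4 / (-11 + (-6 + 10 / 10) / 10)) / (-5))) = 115 / 64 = 1.80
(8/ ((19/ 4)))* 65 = 109.47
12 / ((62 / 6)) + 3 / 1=129 / 31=4.16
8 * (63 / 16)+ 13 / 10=164 / 5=32.80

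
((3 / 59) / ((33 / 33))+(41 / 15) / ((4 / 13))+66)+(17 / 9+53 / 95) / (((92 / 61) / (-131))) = -638548111 / 4640940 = -137.59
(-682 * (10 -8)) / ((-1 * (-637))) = -1364 / 637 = -2.14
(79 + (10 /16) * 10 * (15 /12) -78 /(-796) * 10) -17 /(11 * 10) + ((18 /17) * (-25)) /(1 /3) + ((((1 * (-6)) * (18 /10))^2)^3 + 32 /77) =103342182584060751 /65122750000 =1586882.96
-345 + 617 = 272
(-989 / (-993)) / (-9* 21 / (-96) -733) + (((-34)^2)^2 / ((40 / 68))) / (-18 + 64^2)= 131928524538212 / 236822193555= 557.08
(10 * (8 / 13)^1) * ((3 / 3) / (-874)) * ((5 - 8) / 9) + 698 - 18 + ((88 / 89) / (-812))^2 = 3782932095886732 / 5563116222027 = 680.00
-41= -41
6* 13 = 78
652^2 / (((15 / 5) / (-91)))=-38684464 / 3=-12894821.33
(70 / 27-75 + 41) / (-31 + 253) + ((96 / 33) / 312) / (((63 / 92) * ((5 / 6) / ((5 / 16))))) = -409106 / 2999997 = -0.14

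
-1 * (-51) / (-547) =-51 / 547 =-0.09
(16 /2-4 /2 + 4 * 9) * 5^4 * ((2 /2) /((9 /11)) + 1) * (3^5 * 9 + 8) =384125000 /3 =128041666.67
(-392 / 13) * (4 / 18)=-784 / 117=-6.70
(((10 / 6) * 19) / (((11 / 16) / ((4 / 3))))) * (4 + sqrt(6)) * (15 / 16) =1900 * sqrt(6) / 33 + 7600 / 33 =371.33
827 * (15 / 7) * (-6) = -74430 / 7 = -10632.86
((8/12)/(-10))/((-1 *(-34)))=-1/510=-0.00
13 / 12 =1.08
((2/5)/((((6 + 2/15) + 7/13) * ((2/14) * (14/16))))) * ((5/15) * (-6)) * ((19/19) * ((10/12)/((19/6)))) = -6240/24719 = -0.25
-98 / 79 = -1.24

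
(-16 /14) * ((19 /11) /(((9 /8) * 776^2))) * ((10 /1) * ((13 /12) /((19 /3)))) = -65 /13040874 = -0.00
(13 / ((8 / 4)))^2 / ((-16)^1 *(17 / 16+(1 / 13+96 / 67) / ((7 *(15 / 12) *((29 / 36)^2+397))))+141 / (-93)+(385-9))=16461499835599 / 139280624809320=0.12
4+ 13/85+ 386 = 33163/85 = 390.15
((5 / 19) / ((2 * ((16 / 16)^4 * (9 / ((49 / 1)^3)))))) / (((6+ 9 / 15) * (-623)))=-420175 / 1004454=-0.42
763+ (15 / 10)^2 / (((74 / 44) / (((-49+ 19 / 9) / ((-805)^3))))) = 14726986991196 / 19301424625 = 763.00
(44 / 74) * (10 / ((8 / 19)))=1045 / 74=14.12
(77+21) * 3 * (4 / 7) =168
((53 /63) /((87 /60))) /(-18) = -530 /16443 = -0.03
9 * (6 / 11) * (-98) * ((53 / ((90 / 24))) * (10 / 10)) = -6799.42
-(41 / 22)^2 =-1681 / 484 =-3.47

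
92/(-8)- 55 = -133/2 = -66.50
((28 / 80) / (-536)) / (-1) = 7 / 10720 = 0.00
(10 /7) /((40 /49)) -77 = -301 /4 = -75.25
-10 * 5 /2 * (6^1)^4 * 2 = -64800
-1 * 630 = -630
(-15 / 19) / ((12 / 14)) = -35 / 38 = -0.92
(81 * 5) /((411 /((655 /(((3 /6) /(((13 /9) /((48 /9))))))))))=383175 /1096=349.61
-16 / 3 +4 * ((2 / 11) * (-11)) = -40 / 3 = -13.33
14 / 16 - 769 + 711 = -457 / 8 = -57.12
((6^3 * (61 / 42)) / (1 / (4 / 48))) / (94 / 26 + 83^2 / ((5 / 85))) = 2379 / 10657612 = 0.00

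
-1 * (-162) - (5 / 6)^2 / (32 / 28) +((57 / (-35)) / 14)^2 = 2790255953 / 17287200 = 161.41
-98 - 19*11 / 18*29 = -7825 / 18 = -434.72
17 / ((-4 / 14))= -59.50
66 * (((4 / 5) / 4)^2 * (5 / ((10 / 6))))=7.92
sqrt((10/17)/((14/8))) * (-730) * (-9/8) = 3285 * sqrt(1190)/238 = 476.14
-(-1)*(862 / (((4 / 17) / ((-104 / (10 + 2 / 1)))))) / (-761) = 95251 / 2283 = 41.72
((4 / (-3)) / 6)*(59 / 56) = -59 / 252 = -0.23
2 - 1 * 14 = -12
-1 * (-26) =26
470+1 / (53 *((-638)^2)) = 10139466041 / 21573332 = 470.00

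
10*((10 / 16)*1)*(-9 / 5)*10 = -225 / 2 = -112.50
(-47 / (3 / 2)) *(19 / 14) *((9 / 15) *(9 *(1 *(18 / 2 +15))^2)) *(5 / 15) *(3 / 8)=-578664 / 35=-16533.26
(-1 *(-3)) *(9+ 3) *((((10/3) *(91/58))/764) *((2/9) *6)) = 1820/5539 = 0.33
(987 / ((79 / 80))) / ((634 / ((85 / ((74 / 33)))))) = 55370700 / 926591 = 59.76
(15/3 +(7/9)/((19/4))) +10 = 2593/171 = 15.16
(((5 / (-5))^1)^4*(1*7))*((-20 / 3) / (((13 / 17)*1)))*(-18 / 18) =2380 / 39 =61.03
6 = 6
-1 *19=-19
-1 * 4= -4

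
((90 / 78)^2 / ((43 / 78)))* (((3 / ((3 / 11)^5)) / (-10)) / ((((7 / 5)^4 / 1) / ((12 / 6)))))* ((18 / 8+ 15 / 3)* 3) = -14595246875 / 2684318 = -5437.23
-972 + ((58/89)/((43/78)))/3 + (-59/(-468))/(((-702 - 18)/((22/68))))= -42599639434763/43844561280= -971.61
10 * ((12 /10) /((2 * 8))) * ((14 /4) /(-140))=-3 /160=-0.02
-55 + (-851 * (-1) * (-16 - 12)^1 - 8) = -23891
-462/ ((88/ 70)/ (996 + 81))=-791595/ 2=-395797.50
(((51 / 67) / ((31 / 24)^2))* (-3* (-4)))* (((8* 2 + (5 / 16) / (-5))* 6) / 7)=33708960 / 450709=74.79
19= 19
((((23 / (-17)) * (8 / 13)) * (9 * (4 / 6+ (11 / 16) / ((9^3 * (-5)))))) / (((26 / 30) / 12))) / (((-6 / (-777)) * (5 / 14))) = -3241596862 / 129285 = -25073.26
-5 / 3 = -1.67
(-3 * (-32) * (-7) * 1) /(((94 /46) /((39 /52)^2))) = -8694 /47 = -184.98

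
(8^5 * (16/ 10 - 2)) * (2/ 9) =-2912.71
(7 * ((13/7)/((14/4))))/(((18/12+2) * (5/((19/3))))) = 988/735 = 1.34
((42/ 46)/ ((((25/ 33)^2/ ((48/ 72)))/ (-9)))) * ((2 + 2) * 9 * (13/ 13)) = -4939704/ 14375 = -343.63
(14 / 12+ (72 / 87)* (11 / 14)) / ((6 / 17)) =37621 / 7308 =5.15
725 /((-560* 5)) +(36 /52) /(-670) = -126799 /487760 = -0.26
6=6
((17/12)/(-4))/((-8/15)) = 85/128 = 0.66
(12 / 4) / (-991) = -3 / 991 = -0.00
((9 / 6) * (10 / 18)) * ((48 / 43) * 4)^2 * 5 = 153600 / 1849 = 83.07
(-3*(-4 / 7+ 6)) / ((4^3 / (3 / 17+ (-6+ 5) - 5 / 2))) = 0.85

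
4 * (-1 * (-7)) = 28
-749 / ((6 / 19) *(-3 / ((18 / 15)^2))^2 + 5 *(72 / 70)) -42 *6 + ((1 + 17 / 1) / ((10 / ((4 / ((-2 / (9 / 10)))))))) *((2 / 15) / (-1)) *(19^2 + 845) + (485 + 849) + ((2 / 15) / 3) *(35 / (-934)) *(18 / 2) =1805929105353 / 1213674625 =1487.98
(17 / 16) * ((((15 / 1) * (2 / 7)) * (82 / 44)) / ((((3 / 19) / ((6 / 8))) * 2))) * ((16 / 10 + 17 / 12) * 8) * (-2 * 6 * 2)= -11673.62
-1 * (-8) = 8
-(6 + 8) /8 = -7 /4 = -1.75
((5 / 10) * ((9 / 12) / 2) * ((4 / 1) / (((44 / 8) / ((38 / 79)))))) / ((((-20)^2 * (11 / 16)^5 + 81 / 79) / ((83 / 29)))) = 310050816 / 103159540979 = 0.00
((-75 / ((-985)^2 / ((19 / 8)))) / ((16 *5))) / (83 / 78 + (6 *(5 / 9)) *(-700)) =247 / 251022821440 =0.00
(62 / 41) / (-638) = -31 / 13079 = -0.00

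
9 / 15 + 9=48 / 5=9.60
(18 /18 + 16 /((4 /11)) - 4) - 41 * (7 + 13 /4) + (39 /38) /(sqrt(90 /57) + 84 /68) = -156431 /388 + 3757 * sqrt(570) /3686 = -378.84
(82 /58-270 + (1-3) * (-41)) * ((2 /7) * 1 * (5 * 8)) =-61840 /29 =-2132.41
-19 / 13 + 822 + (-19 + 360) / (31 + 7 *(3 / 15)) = 1750219 / 2106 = 831.06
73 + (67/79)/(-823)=4746174/65017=73.00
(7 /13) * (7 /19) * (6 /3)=98 /247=0.40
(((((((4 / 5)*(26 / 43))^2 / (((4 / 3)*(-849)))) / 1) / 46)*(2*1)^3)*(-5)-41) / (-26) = 2467193089 / 1564568330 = 1.58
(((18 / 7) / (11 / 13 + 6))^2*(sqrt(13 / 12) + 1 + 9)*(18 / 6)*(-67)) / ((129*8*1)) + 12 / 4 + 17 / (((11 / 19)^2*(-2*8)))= -14368998803 / 32310962992 - 305721*sqrt(39) / 66758188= -0.47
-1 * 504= -504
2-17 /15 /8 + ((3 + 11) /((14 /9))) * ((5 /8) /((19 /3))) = 3131 /1140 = 2.75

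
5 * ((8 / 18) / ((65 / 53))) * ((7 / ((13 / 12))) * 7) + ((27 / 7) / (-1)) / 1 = 277175 / 3549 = 78.10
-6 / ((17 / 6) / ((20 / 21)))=-240 / 119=-2.02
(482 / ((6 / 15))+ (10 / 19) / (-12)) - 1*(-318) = 1522.96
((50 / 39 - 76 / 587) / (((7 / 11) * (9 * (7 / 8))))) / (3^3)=0.01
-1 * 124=-124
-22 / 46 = -11 / 23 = -0.48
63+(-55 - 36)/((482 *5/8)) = 75551/1205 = 62.70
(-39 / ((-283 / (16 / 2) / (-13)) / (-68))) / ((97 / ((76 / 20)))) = 5240352 / 137255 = 38.18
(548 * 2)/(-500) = -274/125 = -2.19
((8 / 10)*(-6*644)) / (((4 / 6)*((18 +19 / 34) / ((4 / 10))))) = -99.94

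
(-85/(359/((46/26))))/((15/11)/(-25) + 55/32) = -3440800/13669643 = -0.25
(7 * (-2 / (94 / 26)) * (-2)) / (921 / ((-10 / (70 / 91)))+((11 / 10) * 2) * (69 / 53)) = -626990 / 5503653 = -0.11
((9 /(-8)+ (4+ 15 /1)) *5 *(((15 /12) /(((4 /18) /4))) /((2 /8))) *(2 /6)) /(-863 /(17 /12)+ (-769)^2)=182325 /40171124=0.00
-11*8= -88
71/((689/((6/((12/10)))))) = 355/689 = 0.52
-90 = -90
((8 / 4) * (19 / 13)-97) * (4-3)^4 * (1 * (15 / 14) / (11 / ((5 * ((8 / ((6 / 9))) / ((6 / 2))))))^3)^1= -73380000 / 121121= -605.84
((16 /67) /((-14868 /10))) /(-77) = 40 /19176003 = 0.00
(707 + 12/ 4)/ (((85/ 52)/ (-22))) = -162448/ 17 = -9555.76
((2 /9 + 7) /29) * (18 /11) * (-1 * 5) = -650 /319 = -2.04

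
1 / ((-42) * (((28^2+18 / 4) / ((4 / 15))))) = -4 / 496755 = -0.00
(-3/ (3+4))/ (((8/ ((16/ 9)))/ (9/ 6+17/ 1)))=-37/ 21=-1.76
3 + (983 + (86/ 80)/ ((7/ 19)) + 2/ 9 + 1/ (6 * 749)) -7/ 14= 266576971/ 269640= 988.64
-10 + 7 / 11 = -103 / 11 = -9.36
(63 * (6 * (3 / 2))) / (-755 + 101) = -189 / 218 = -0.87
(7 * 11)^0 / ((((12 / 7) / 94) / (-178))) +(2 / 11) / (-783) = -9760.33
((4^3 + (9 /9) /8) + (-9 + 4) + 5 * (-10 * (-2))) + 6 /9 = 3835 /24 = 159.79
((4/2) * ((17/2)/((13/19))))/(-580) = -323/7540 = -0.04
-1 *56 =-56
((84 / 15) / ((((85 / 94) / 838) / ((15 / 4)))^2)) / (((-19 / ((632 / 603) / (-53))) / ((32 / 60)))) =54902087602432 / 1462390575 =37542.70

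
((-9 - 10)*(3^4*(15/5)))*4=-18468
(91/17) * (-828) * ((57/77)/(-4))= 153387/187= 820.25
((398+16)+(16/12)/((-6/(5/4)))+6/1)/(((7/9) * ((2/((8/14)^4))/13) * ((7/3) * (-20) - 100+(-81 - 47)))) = -2357160/1731121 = -1.36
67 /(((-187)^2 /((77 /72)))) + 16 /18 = 67975 /76296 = 0.89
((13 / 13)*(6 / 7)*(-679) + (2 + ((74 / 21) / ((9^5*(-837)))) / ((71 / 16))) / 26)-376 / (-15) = -2667302233919567 / 4789928219895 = -556.86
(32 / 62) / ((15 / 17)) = 272 / 465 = 0.58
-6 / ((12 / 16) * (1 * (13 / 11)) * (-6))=44 / 39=1.13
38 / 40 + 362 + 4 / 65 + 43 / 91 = 661541 / 1820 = 363.48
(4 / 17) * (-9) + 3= 0.88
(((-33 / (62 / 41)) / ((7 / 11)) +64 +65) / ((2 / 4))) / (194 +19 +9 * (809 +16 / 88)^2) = 1657821 / 51579162698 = 0.00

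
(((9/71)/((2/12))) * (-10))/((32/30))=-2025/284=-7.13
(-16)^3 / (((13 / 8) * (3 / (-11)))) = 360448 / 39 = 9242.26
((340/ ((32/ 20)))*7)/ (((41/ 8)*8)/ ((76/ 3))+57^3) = 113050/ 14074791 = 0.01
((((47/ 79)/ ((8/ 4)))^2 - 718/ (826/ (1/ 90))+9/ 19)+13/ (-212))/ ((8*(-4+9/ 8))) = -0.02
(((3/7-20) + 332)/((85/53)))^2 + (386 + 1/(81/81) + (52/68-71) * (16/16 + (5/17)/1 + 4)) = 13440729096/354025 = 37965.48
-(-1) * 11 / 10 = 11 / 10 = 1.10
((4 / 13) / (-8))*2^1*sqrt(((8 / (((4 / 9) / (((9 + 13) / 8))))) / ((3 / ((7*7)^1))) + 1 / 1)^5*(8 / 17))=-2621161*sqrt(27523) / 442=-983828.31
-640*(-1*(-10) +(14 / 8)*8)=-15360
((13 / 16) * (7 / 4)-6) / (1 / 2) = -293 / 32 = -9.16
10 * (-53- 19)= -720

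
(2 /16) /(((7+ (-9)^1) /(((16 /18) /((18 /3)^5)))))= -1 /139968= -0.00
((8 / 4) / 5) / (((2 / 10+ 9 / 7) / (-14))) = -49 / 13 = -3.77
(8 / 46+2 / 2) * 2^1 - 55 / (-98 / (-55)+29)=21847 / 38939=0.56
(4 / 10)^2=4 / 25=0.16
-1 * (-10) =10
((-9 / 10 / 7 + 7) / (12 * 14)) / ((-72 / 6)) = -481 / 141120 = -0.00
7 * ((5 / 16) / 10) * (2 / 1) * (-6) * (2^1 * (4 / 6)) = -7 / 2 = -3.50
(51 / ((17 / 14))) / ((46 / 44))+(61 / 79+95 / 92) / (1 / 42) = 421449 / 3634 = 115.97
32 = 32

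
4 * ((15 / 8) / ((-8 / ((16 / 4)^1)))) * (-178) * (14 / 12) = 3115 / 4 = 778.75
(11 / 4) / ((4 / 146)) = 803 / 8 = 100.38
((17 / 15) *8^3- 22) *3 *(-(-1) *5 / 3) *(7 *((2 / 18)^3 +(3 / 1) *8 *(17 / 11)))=17435513774 / 24057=724758.44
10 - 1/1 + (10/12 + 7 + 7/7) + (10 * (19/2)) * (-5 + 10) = 492.83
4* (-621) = -2484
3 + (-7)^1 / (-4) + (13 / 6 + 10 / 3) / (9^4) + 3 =203413 / 26244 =7.75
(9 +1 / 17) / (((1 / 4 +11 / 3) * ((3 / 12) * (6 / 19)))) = 23408 / 799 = 29.30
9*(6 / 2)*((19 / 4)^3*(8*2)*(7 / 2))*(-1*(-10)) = 6481755 / 4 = 1620438.75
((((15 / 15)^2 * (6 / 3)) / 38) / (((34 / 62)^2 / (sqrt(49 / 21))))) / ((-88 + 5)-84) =-961 * sqrt(21) / 2750991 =-0.00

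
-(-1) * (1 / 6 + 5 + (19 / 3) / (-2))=2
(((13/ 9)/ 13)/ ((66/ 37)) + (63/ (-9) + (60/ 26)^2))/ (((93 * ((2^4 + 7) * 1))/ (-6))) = 161849/ 35787609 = 0.00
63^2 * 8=31752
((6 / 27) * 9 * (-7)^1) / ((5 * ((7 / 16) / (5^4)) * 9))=-4000 / 9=-444.44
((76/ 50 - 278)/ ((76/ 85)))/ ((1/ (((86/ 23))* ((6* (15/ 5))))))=-45474048/ 2185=-20811.92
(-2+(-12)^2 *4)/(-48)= -287/24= -11.96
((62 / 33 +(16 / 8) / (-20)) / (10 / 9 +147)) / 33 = 587 / 1612930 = 0.00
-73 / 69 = -1.06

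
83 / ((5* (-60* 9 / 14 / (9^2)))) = -1743 / 50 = -34.86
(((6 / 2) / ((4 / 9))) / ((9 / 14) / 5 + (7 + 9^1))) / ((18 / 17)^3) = 171955 / 487728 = 0.35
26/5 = 5.20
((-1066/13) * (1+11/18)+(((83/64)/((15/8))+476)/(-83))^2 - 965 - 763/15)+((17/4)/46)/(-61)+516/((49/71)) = -835019278169239/2273270798400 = -367.32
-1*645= -645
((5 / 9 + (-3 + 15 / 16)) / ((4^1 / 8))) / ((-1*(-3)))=-217 / 216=-1.00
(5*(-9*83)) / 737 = -3735 / 737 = -5.07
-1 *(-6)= 6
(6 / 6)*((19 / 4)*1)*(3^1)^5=4617 / 4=1154.25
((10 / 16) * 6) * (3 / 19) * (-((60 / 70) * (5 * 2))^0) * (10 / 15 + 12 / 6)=-30 / 19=-1.58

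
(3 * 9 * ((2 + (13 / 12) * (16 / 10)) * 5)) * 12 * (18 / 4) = 27216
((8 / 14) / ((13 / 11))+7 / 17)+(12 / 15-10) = -64237 / 7735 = -8.30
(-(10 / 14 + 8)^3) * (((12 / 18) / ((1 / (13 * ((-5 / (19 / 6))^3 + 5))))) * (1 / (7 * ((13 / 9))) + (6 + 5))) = -3344769317900 / 49405377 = -67700.51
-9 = -9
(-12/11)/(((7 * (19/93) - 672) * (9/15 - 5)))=-2790/7545923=-0.00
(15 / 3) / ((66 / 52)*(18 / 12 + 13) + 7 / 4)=65 / 262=0.25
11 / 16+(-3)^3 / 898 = 4723 / 7184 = 0.66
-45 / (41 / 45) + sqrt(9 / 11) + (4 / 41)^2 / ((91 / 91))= -83009 / 1681 + 3*sqrt(11) / 11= -48.48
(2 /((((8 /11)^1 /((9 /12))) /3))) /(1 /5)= 495 /16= 30.94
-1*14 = -14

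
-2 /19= -0.11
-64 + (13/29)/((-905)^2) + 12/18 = -4512827711/71255175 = -63.33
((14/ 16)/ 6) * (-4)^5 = -448/ 3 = -149.33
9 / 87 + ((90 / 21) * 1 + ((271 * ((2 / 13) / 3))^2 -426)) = -70543735 / 308763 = -228.47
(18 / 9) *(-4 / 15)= -8 / 15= -0.53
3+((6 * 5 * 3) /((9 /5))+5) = 58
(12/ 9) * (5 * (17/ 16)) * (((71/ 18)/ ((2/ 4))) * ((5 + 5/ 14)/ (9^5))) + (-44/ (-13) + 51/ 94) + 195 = 3617341099597/ 18183785256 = 198.93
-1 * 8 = -8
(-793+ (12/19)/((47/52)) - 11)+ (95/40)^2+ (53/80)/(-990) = -112830144683/141451200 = -797.66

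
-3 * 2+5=-1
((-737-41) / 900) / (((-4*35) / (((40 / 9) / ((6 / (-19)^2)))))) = 140429 / 85050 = 1.65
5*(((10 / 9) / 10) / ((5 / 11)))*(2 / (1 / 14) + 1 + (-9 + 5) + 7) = 352 / 9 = 39.11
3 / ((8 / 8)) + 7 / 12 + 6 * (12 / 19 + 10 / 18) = 10.71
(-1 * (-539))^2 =290521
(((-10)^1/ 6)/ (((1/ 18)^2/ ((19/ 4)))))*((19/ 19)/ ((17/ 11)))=-28215/ 17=-1659.71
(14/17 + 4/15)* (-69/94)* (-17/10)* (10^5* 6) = 38364000/47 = 816255.32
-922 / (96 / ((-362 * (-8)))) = -83441 / 3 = -27813.67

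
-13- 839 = -852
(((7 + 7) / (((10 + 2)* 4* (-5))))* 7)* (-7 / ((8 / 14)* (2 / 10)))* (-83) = -199283 / 96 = -2075.86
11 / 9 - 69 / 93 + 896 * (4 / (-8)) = -124858 / 279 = -447.52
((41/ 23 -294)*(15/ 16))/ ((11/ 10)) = -45825/ 184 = -249.05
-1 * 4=-4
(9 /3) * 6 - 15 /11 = 183 /11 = 16.64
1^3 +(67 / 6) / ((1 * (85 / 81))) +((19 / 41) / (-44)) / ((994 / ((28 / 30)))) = 380217031 / 32661420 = 11.64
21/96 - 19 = -601/32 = -18.78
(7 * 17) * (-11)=-1309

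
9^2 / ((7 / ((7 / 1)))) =81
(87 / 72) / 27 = 29 / 648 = 0.04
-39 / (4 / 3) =-117 / 4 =-29.25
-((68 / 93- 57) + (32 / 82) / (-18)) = 643907 / 11439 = 56.29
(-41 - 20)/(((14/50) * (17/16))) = -24400/119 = -205.04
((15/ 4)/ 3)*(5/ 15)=5/ 12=0.42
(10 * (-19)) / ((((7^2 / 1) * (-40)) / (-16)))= -76 / 49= -1.55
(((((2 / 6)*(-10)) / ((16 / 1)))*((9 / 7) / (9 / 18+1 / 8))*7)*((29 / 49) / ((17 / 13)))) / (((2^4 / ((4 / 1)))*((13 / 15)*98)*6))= -435 / 653072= -0.00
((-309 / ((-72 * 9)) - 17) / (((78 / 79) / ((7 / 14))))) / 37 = -281951 / 1246752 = -0.23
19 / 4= 4.75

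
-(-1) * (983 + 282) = 1265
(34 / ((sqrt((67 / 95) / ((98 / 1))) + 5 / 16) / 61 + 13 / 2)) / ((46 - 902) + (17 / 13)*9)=-2549923169248 / 411874442598405 + 24157952*sqrt(12730) / 2059372212992025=-0.01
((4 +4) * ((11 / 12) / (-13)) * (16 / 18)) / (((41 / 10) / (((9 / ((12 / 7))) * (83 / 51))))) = -255640 / 244647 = -1.04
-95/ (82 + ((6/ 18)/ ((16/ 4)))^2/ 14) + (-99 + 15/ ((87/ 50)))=-438839453/ 4794077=-91.54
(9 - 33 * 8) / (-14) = 255 / 14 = 18.21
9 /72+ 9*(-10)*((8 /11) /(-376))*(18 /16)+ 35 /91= 37931 /53768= 0.71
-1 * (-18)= 18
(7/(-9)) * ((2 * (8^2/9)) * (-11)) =9856/81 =121.68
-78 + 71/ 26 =-1957/ 26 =-75.27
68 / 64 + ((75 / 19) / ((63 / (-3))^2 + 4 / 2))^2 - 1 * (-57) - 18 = 45412304849 / 1133534224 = 40.06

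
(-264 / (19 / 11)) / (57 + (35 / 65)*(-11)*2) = -37752 / 11153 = -3.38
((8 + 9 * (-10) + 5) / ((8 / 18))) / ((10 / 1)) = -693 / 40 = -17.32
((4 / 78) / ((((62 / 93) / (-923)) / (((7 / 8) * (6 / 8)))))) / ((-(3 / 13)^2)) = 83993 / 96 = 874.93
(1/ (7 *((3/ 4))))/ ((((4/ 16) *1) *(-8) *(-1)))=2/ 21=0.10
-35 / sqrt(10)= -7*sqrt(10) / 2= -11.07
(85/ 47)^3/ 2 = 614125/ 207646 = 2.96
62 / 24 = 2.58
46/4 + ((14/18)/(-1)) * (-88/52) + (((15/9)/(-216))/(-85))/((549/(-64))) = 251906795/19655298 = 12.82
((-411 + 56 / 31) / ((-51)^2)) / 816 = -12685 / 65794896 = -0.00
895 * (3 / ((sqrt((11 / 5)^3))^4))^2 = 1966552734375 / 3138428376721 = 0.63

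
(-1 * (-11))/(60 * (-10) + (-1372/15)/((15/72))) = -275/25976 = -0.01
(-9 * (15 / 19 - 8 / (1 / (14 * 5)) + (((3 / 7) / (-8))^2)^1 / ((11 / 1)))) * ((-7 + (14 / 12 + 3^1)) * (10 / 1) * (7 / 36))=-31154185465 / 1123584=-27727.51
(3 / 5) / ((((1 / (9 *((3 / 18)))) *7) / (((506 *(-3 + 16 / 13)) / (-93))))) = 17457 / 14105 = 1.24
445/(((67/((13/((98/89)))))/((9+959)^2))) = 241220430880/3283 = 73475610.99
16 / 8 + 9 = 11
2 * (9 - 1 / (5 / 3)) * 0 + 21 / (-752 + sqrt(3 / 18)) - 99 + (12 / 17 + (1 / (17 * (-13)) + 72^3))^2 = 23087024369006773692098 / 165718636343 - 21 * sqrt(6) / 3393023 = 139314592966.01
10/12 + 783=783.83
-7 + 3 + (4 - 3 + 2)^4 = 77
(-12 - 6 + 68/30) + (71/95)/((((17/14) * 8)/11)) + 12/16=-68494/4845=-14.14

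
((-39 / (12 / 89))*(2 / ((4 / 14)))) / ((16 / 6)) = -24297 / 32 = -759.28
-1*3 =-3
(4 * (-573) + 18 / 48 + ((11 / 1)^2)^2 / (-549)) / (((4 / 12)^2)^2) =-91637505 / 488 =-187781.77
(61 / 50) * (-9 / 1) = -549 / 50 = -10.98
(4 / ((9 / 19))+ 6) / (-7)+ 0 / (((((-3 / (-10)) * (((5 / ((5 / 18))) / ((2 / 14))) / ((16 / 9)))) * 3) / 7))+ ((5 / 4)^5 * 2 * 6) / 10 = 1.60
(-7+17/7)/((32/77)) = -11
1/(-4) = -1/4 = -0.25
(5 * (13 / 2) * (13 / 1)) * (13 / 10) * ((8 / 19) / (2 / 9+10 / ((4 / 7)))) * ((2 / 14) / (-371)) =-79092 / 15740417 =-0.01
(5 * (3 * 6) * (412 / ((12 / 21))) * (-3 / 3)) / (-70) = 927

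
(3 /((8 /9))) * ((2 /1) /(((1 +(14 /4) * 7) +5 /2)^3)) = 27 /87808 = 0.00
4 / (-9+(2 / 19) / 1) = -0.45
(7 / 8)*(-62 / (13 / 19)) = -4123 / 52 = -79.29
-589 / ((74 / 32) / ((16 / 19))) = -7936 / 37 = -214.49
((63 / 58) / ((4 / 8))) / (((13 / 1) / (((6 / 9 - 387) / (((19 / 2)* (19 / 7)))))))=-17934 / 7163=-2.50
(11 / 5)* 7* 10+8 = 162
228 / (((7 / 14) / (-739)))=-336984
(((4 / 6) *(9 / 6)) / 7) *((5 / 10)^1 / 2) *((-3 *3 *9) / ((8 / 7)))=-81 / 32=-2.53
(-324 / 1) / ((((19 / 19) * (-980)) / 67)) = 5427 / 245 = 22.15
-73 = -73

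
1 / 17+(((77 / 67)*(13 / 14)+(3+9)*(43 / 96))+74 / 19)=1799791 / 173128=10.40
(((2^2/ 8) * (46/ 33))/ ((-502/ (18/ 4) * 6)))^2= 0.00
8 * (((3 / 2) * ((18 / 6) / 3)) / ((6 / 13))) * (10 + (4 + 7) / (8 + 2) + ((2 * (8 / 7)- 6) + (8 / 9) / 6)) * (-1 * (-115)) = 4257461 / 189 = 22526.25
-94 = -94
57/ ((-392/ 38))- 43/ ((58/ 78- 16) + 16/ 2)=22203/ 55468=0.40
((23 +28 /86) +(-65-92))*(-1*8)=45984 /43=1069.40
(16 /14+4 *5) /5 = 148 /35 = 4.23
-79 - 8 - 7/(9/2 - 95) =-86.92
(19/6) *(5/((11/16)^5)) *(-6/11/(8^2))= -1556480/1771561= -0.88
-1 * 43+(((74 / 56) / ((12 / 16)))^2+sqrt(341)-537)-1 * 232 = -356723 / 441+sqrt(341) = -790.43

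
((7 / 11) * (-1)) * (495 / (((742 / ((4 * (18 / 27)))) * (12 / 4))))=-20 / 53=-0.38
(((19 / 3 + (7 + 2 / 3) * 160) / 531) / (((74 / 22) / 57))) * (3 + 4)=601293 / 2183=275.44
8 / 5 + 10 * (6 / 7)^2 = 2192 / 245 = 8.95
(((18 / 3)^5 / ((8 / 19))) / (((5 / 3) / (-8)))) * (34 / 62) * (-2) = 15069888 / 155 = 97225.08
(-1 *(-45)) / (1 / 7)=315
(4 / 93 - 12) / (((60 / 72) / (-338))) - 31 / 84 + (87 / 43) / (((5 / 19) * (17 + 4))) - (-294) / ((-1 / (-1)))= 2879780941 / 559860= 5143.75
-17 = -17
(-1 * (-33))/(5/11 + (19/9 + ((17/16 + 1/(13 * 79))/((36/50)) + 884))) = 107366688/2889278905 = 0.04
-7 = -7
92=92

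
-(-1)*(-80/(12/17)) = -340/3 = -113.33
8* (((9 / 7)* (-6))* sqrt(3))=-432* sqrt(3) / 7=-106.89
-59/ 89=-0.66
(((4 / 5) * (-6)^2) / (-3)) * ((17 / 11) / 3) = -272 / 55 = -4.95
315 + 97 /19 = 6082 /19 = 320.11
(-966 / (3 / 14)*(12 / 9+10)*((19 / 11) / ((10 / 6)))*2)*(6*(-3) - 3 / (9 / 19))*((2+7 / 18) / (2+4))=4570647676 / 4455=1025959.07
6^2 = 36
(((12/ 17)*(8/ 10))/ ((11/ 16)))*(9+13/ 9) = 24064/ 2805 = 8.58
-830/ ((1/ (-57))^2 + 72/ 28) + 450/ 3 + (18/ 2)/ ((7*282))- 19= -7379051731/ 38485762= -191.73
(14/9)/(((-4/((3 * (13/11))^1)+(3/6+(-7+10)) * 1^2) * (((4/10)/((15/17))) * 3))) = 910/1887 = 0.48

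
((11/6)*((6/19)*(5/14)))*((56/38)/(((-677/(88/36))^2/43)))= 2289320/13401998289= 0.00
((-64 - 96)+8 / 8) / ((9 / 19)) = -1007 / 3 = -335.67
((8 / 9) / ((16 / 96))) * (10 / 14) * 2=160 / 21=7.62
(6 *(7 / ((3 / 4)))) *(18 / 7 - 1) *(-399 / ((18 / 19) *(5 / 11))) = -1223068 / 15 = -81537.87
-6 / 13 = -0.46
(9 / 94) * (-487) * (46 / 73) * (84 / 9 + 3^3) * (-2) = 7325454 / 3431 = 2135.08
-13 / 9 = -1.44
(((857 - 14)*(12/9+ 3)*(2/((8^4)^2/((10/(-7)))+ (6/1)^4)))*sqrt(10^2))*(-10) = 456625/7339222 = 0.06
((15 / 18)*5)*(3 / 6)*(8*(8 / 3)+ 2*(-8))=100 / 9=11.11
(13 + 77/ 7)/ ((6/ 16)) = 64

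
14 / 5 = 2.80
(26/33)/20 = 13/330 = 0.04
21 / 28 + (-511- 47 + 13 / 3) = -6635 / 12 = -552.92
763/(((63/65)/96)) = 226720/3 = 75573.33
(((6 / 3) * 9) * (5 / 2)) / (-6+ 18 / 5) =-75 / 4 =-18.75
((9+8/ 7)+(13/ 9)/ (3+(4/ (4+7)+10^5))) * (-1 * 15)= -3514623220/ 23100777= -152.14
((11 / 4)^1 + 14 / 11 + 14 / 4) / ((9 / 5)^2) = 8275 / 3564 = 2.32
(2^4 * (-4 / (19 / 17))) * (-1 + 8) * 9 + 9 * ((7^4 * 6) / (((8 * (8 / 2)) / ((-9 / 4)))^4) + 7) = -3541.41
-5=-5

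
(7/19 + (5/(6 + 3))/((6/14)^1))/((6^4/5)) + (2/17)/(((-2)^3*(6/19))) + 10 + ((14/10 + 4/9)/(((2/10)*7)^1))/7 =1405045895/138454596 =10.15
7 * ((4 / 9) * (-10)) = -280 / 9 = -31.11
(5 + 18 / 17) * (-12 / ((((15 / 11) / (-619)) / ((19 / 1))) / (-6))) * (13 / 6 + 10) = -3890962196 / 85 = -45776025.84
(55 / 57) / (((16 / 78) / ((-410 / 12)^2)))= 30047875 / 5472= 5491.21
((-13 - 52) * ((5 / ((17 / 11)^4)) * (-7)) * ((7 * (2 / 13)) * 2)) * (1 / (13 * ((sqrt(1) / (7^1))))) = 502186300 / 1085773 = 462.52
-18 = -18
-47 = -47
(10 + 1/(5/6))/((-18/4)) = -2.49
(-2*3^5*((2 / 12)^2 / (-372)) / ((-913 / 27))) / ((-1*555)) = 81 / 41888440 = 0.00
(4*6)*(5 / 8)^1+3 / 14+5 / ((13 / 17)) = 3959 / 182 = 21.75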